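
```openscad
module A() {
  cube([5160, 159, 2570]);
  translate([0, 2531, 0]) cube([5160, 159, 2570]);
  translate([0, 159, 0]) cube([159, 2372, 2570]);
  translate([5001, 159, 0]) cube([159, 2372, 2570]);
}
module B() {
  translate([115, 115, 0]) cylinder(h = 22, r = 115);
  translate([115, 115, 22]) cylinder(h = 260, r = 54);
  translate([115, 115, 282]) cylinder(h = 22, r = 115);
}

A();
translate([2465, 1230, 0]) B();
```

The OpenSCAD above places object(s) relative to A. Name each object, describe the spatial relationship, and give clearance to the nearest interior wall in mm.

Clearances: x = 2306, y = 1071; minimum 1071 mm.

A is a house frame. B is a spool. The spool sits inside the house frame, centred. The clearance to the nearest interior wall is 1071 mm.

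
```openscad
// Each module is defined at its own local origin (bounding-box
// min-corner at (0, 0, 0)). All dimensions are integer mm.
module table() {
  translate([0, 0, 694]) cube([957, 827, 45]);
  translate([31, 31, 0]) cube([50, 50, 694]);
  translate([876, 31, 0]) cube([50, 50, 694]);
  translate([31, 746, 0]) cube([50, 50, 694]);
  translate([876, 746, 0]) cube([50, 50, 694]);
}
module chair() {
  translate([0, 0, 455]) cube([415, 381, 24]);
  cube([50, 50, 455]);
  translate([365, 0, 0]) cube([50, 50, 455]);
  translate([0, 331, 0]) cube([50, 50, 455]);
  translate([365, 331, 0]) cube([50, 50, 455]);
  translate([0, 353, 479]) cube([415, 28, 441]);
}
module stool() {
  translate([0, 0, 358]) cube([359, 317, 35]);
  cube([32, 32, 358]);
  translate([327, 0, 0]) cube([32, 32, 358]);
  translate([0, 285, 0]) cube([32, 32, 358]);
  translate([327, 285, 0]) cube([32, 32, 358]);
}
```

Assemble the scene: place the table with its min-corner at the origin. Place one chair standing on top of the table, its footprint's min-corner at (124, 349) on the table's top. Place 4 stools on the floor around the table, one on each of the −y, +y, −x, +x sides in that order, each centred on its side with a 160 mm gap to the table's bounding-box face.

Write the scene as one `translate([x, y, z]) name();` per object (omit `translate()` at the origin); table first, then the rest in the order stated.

table();
translate([124, 349, 739]) chair();
translate([299, -477, 0]) stool();
translate([299, 987, 0]) stool();
translate([-519, 255, 0]) stool();
translate([1117, 255, 0]) stool();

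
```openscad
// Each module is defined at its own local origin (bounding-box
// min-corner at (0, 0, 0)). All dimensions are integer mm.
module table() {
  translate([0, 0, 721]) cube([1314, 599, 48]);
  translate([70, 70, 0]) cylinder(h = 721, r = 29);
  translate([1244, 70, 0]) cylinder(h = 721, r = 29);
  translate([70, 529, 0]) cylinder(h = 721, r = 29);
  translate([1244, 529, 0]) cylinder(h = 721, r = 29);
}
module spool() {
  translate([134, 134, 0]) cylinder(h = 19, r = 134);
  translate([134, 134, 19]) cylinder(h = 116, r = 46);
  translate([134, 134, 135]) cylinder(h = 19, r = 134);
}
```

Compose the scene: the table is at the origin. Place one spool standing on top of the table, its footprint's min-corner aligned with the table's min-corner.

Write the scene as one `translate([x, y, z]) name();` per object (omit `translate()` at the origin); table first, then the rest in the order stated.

table();
translate([0, 0, 769]) spool();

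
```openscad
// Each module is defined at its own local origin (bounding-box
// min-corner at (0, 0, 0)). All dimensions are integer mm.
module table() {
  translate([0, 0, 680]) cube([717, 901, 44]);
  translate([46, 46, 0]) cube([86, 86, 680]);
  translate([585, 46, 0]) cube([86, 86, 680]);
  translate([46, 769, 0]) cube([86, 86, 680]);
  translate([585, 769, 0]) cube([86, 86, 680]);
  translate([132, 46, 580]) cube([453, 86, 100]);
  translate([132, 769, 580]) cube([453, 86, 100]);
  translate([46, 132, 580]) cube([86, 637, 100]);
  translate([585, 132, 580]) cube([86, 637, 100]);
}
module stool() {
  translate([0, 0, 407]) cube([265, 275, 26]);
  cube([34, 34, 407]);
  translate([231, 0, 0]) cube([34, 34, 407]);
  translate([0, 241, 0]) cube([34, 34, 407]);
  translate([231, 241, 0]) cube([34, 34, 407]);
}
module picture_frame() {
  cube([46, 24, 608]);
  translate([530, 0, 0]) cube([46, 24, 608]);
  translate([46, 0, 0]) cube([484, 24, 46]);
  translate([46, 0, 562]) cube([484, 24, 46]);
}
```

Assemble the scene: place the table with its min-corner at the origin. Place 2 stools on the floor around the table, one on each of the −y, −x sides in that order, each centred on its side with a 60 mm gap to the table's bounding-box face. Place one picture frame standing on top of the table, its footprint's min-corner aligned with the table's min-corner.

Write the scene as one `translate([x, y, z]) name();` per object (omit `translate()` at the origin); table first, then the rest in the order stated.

table();
translate([226, -335, 0]) stool();
translate([-325, 313, 0]) stool();
translate([0, 0, 724]) picture_frame();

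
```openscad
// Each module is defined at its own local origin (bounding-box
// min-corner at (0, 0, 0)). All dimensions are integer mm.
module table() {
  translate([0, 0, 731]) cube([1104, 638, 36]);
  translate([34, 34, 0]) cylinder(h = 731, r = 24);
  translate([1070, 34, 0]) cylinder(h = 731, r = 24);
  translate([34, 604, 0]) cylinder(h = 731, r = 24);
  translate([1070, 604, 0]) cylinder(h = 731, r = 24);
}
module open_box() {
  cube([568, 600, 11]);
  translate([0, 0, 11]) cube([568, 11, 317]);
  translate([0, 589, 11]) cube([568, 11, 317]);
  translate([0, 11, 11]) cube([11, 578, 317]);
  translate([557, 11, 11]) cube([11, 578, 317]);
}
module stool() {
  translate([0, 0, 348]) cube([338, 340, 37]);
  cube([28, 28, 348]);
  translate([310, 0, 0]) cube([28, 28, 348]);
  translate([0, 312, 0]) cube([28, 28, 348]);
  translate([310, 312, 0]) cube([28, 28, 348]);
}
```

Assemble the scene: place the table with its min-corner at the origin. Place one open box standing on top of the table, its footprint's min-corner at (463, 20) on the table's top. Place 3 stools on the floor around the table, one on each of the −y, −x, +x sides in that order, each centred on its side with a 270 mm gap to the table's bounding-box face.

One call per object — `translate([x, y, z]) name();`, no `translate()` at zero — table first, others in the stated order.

table();
translate([463, 20, 767]) open_box();
translate([383, -610, 0]) stool();
translate([-608, 149, 0]) stool();
translate([1374, 149, 0]) stool();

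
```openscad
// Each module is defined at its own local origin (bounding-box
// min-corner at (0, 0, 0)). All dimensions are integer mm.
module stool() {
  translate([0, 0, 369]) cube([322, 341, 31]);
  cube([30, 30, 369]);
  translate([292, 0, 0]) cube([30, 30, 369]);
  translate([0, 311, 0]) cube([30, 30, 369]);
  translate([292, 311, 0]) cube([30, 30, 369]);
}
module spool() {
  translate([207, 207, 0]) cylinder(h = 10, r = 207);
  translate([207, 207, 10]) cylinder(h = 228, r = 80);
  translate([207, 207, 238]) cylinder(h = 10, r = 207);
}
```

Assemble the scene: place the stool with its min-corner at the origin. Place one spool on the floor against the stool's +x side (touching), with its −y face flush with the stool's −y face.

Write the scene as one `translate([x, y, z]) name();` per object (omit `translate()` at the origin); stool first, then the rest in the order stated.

stool();
translate([322, 0, 0]) spool();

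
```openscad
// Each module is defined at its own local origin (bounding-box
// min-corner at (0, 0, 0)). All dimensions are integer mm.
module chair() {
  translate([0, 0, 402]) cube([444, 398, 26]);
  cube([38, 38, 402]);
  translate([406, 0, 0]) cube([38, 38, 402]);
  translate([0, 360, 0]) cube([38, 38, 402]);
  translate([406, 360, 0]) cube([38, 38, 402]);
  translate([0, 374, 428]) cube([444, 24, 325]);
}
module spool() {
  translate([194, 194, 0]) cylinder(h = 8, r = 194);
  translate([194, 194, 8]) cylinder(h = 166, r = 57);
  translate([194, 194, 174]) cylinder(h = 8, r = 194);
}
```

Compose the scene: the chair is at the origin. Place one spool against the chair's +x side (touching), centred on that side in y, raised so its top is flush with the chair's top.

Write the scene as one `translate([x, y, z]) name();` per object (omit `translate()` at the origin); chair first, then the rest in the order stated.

chair();
translate([444, 5, 571]) spool();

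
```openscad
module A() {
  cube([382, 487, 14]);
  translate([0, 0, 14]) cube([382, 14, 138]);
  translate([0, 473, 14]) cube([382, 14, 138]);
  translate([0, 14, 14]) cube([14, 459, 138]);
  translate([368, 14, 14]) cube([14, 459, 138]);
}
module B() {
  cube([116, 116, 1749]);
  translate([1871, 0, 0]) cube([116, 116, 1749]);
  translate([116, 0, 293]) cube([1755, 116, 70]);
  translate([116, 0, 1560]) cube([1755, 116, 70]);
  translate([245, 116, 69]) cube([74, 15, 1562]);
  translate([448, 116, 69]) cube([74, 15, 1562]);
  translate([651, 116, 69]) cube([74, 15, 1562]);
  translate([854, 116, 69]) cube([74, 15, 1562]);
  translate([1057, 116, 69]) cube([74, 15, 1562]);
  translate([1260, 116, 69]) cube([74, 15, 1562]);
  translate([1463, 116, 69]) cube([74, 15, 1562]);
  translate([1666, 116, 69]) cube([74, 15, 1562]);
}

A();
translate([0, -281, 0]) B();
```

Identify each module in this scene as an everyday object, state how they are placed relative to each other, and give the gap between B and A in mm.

The fence section's nearest face is 150 mm from the open box's −y face.

A is an open box. B is a fence section. The fence section is on the floor beside the open box on its −y side. The gap between the fence section and the open box is 150 mm.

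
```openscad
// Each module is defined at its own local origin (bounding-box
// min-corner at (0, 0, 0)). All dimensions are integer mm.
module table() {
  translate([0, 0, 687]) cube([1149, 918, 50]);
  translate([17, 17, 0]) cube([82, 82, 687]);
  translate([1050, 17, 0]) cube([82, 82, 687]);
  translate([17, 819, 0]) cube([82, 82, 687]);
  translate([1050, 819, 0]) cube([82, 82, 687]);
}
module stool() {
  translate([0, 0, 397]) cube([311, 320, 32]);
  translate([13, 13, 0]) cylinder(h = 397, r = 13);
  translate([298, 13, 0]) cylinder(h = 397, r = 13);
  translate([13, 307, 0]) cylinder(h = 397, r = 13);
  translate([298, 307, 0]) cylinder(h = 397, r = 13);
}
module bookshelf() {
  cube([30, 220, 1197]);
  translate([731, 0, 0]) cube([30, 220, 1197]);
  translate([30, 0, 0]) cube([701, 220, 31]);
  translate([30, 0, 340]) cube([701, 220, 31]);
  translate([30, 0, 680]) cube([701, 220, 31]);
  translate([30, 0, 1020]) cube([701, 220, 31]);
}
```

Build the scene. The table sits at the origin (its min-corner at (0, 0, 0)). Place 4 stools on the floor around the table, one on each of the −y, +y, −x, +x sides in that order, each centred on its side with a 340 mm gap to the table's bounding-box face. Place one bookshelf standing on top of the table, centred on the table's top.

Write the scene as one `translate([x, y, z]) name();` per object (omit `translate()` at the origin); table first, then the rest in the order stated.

table();
translate([419, -660, 0]) stool();
translate([419, 1258, 0]) stool();
translate([-651, 299, 0]) stool();
translate([1489, 299, 0]) stool();
translate([194, 349, 737]) bookshelf();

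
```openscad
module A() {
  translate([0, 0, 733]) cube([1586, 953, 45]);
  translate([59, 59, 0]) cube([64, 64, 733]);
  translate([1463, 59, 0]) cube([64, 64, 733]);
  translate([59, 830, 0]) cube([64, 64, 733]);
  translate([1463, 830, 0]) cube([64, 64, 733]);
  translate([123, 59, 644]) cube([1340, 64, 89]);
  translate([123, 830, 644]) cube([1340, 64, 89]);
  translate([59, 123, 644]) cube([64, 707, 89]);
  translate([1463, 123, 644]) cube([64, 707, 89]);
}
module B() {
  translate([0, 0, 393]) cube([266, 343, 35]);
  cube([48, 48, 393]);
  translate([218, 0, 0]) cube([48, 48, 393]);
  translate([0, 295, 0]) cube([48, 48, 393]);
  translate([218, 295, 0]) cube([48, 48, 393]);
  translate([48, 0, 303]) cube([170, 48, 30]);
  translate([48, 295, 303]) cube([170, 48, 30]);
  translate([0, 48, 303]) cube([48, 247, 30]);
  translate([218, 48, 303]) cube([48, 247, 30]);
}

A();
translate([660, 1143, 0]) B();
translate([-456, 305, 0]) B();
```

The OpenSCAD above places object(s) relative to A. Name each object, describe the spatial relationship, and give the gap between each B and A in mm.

A is a table. B is a stool. Two stools sit around the table at the +y, −x sides. The gap between each stool and the table is 190 mm.

Each stool's nearest face is 190 mm from the table's bounding box.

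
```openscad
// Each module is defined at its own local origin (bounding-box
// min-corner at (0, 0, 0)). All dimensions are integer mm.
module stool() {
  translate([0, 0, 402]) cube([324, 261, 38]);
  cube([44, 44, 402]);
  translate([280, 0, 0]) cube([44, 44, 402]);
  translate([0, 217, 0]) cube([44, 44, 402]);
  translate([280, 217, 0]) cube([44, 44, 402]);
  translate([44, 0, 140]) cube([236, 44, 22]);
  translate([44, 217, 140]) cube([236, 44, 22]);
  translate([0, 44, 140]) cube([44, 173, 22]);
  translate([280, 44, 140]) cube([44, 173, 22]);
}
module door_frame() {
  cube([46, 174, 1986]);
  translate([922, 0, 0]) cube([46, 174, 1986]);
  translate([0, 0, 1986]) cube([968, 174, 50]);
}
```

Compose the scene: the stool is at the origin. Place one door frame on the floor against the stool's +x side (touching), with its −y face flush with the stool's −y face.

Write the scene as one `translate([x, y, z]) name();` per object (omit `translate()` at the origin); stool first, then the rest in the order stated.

stool();
translate([324, 0, 0]) door_frame();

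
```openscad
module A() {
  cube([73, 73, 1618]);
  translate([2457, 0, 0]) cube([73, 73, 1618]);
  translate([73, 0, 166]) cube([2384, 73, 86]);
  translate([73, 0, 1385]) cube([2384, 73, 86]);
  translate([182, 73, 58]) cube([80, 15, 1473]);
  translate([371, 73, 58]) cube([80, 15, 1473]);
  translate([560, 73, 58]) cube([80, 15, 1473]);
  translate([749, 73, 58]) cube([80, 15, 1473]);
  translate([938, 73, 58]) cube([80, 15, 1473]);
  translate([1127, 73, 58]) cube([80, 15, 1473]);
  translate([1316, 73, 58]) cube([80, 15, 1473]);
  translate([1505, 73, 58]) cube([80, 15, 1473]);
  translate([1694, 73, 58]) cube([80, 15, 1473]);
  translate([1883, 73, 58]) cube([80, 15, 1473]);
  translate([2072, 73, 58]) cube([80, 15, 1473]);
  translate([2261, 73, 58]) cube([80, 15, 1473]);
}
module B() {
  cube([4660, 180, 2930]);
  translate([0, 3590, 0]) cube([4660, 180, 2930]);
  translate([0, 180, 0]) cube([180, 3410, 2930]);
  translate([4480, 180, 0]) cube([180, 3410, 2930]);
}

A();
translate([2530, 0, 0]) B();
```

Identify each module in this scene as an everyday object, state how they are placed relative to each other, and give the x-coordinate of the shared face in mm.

The fence section's +x face and the house frame's −x face are both at x = 2530 mm.

A is a fence section. B is a house frame. The house frame is against the fence section's +x side, with their −y faces flush. The x-coordinate of the shared face is 2530 mm.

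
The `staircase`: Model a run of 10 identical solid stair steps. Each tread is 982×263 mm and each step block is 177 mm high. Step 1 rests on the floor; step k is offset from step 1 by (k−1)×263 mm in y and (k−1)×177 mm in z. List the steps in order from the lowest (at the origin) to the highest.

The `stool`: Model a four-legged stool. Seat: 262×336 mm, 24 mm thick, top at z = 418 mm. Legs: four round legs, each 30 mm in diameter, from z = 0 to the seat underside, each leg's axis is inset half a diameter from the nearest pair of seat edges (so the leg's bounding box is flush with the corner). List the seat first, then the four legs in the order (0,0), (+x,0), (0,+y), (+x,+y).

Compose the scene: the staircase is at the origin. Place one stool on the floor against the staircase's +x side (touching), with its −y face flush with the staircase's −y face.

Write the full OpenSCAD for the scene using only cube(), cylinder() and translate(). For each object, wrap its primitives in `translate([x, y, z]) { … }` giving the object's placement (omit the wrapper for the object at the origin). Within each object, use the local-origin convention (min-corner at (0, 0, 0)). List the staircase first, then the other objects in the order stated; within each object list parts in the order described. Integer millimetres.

cube([982, 263, 177]);
translate([0, 263, 177]) cube([982, 263, 177]);
translate([0, 526, 354]) cube([982, 263, 177]);
translate([0, 789, 531]) cube([982, 263, 177]);
translate([0, 1052, 708]) cube([982, 263, 177]);
translate([0, 1315, 885]) cube([982, 263, 177]);
translate([0, 1578, 1062]) cube([982, 263, 177]);
translate([0, 1841, 1239]) cube([982, 263, 177]);
translate([0, 2104, 1416]) cube([982, 263, 177]);
translate([0, 2367, 1593]) cube([982, 263, 177]);
translate([982, 0, 0]) {
  translate([0, 0, 394]) cube([262, 336, 24]);
  translate([15, 15, 0]) cylinder(h = 394, r = 15);
  translate([247, 15, 0]) cylinder(h = 394, r = 15);
  translate([15, 321, 0]) cylinder(h = 394, r = 15);
  translate([247, 321, 0]) cylinder(h = 394, r = 15);
}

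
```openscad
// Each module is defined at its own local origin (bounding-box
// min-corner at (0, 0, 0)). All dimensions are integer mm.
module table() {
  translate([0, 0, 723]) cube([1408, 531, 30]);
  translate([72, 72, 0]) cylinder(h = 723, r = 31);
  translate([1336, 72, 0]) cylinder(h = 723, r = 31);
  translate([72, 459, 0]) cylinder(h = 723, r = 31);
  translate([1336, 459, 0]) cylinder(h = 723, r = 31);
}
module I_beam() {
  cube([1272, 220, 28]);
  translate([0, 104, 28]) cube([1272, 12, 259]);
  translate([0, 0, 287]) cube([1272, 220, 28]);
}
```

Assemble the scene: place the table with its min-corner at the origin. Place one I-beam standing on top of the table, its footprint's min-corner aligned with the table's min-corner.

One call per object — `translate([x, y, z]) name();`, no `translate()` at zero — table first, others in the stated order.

table();
translate([0, 0, 753]) I_beam();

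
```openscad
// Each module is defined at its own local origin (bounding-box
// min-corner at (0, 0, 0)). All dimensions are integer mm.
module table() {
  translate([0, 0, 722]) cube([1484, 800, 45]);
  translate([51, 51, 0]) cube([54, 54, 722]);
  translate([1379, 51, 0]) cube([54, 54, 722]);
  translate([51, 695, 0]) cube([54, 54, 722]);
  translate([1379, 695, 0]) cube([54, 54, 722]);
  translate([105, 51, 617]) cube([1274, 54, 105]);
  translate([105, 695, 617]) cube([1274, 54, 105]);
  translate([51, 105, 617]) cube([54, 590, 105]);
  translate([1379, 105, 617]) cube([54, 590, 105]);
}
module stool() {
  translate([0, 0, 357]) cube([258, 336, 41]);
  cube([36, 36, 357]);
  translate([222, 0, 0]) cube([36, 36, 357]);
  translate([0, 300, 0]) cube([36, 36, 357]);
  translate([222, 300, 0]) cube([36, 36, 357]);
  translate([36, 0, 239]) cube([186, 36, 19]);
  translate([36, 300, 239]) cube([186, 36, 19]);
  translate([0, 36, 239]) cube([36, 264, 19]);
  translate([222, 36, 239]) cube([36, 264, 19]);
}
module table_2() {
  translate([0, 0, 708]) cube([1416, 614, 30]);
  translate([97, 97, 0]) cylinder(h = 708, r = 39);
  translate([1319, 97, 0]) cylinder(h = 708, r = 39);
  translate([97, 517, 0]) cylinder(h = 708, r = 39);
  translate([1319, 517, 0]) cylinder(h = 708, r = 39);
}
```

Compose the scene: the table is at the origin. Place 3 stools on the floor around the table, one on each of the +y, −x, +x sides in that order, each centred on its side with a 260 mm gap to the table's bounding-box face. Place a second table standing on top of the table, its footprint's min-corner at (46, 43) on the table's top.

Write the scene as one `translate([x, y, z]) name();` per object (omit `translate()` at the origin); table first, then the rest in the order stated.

table();
translate([613, 1060, 0]) stool();
translate([-518, 232, 0]) stool();
translate([1744, 232, 0]) stool();
translate([46, 43, 767]) table_2();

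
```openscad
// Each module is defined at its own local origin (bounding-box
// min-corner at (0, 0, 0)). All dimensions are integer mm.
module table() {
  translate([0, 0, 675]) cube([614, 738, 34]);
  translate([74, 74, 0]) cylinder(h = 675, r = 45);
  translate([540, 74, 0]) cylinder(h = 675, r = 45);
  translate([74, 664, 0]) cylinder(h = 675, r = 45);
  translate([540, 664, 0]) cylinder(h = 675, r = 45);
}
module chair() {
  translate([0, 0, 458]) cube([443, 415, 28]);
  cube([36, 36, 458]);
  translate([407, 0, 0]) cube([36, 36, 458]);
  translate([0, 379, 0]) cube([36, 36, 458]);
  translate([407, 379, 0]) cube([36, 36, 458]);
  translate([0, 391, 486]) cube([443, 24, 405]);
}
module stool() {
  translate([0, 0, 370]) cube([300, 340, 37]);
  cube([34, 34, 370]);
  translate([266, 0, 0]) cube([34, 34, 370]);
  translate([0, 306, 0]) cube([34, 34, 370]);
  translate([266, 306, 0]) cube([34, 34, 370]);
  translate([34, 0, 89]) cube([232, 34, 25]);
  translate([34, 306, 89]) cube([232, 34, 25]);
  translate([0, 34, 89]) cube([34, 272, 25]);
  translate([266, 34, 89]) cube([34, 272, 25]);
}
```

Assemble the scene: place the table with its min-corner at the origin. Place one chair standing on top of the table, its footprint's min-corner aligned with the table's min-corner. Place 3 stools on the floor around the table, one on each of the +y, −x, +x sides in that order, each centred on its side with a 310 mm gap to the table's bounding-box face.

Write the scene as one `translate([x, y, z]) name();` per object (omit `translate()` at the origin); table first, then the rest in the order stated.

table();
translate([0, 0, 709]) chair();
translate([157, 1048, 0]) stool();
translate([-610, 199, 0]) stool();
translate([924, 199, 0]) stool();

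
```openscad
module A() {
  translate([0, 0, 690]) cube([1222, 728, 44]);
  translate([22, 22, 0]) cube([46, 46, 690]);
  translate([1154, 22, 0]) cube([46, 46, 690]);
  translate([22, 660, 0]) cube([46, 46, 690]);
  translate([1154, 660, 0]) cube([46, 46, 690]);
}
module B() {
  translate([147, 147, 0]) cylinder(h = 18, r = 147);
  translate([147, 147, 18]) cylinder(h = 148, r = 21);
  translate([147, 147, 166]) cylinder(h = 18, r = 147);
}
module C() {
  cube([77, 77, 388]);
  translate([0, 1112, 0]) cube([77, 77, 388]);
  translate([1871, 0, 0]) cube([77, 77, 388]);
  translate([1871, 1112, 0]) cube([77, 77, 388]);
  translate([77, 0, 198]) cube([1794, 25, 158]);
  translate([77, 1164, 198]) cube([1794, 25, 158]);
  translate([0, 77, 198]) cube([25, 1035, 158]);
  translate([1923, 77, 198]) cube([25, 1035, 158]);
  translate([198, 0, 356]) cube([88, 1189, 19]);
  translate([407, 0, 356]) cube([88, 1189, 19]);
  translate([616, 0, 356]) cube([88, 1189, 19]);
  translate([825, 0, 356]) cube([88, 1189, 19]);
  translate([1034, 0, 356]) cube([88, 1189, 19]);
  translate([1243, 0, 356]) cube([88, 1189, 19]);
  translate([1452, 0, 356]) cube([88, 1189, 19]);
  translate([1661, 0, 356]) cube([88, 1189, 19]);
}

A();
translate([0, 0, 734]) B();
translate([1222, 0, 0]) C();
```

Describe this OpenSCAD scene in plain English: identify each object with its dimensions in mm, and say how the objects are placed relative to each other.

A is a table: top 1222 mm (x) × 728 mm (y), 44 mm thick, upper face at z = 734 mm, on four 46×46 mm square legs, each inset 22 mm from the nearest pair of top edges, running from z = 0 to the bottom of the top.

B is a spool: two coaxial disc flanges of radius 147 mm and thickness 18 mm, joined by a core cylinder of radius 21 mm and height 148 mm. The lower flange rests on z = 0 and the three cylinders share a vertical axis.

C is a bed frame 1948 mm long (x) by 1189 mm wide (y). Four 77×77 mm corner posts, 388 mm tall, at the corners of the footprint. Four rails of 25 mm thickness and 158 mm height run between adjacent posts with their undersides at z = 198 mm, their outer faces flush with the outside of the frame (the two x-running rails run between the posts' inner faces; the two y-running rails run between the posts' inner faces). 8 slats, each 88 mm wide (x) and 19 mm thick, lie across the top of the two x-running rails, running the full 1189 mm width of the frame in y; the slats are evenly spaced along x between the inner faces of the end posts with equal gaps (rounded down to the nearest mm) at the −x end and between each pair — any rounding remainder accumulates at the +x end.

The spool is on top of the table. The bed frame is against the table's +x side, with their −y faces flush.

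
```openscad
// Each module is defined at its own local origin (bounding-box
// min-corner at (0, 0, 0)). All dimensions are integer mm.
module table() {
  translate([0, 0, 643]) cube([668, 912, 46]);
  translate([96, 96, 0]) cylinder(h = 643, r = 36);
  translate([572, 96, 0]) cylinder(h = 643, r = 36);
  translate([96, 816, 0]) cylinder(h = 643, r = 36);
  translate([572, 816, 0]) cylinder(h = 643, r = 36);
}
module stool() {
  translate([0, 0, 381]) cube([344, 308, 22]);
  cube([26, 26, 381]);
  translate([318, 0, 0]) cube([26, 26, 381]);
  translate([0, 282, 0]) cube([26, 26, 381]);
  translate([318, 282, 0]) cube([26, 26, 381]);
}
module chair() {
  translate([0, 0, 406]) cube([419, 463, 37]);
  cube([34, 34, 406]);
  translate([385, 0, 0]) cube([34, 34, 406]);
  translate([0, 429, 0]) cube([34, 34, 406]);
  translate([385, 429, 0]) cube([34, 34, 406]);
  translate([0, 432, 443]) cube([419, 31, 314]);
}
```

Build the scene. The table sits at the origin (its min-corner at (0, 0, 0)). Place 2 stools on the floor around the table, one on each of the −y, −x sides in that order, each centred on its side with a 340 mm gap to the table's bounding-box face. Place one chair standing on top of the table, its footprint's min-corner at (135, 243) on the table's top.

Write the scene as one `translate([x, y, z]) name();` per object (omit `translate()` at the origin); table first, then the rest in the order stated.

table();
translate([162, -648, 0]) stool();
translate([-684, 302, 0]) stool();
translate([135, 243, 689]) chair();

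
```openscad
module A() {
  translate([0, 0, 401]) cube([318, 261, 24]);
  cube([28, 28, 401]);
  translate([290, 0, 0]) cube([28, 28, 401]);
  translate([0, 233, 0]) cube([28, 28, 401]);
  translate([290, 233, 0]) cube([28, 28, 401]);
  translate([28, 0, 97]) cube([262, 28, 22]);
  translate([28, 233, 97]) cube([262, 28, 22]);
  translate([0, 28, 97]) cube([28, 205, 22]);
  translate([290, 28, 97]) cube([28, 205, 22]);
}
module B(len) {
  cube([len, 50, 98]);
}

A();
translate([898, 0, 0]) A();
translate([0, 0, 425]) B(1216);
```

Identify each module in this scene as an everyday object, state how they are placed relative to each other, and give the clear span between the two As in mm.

A is a stool. B is a beam. A beam spans the tops of two stools. The clear span between the two stools is 580 mm.

Second stool starts at x = 898; first ends at x = 318; clear span = 898 − 318 = 580 mm.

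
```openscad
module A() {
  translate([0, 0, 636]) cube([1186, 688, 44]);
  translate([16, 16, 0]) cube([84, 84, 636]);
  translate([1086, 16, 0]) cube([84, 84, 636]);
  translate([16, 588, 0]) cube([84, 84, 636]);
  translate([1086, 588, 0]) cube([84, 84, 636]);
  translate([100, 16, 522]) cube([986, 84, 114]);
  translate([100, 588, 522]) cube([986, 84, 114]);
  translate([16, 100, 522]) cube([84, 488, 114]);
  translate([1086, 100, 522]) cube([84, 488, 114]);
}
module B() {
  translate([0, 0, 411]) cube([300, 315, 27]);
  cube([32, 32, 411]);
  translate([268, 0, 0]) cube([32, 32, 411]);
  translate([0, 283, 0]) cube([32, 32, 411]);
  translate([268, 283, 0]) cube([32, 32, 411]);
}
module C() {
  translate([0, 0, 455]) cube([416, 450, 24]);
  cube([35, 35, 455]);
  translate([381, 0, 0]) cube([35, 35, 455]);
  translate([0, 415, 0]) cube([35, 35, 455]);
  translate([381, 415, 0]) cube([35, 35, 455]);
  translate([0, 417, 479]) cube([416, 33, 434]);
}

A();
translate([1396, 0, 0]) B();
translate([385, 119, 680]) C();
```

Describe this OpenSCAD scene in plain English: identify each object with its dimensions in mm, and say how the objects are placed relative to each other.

A is a table: top 1186 mm (x) × 688 mm (y), 44 mm thick, upper face at z = 680 mm, on four 84×84 mm square legs, each inset 16 mm from the nearest pair of top edges, running from z = 0 to the bottom of the top. Four apron rails, 84 mm thick and 114 mm tall, run between adjacent legs with their top edges flush with the underside of the top and their outer faces flush with the legs' outer faces.

B is a simple wooden stool: a rectangular seat 300 mm (x) by 315 mm (y), 27 mm thick, top face at z = 438 mm, on four square legs, each 32×32 mm in cross-section. The legs rest on z = 0, each flush with a corner of the seat.

C is a chair. The seat is a 416×450×24 mm slab with its top at z = 479 mm, on four 35×35 mm corner legs (flush with the seat edges, standing on z = 0). A flat backrest 33 mm thick, 434 mm tall, spans the full seat width and rises from the seat top along its +y edge, rear face flush with the rear of the seat.

The stool is on the floor beside the table on its +x side. The chair is on top of the table, centred.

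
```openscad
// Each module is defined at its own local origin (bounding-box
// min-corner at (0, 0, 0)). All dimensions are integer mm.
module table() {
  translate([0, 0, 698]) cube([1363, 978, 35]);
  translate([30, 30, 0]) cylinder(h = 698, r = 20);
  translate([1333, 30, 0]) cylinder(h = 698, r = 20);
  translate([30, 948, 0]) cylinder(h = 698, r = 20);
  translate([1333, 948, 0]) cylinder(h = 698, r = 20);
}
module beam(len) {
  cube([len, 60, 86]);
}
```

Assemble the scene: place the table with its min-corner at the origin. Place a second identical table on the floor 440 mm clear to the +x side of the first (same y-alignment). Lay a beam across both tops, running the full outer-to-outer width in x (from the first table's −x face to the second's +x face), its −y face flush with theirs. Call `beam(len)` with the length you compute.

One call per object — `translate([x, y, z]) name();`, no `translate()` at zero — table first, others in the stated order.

table();
translate([1803, 0, 0]) table();
translate([0, 0, 733]) beam(3166);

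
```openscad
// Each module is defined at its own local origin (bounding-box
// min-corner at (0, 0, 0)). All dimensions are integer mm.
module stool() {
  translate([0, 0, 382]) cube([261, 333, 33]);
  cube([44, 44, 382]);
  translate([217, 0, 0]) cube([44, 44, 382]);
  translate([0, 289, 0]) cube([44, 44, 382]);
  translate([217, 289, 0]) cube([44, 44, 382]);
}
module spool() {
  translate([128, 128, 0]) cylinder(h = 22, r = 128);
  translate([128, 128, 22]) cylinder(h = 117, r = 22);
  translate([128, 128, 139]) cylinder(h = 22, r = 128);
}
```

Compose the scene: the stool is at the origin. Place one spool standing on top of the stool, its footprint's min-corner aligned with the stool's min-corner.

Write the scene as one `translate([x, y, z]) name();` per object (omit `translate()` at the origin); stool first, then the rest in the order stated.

stool();
translate([0, 0, 415]) spool();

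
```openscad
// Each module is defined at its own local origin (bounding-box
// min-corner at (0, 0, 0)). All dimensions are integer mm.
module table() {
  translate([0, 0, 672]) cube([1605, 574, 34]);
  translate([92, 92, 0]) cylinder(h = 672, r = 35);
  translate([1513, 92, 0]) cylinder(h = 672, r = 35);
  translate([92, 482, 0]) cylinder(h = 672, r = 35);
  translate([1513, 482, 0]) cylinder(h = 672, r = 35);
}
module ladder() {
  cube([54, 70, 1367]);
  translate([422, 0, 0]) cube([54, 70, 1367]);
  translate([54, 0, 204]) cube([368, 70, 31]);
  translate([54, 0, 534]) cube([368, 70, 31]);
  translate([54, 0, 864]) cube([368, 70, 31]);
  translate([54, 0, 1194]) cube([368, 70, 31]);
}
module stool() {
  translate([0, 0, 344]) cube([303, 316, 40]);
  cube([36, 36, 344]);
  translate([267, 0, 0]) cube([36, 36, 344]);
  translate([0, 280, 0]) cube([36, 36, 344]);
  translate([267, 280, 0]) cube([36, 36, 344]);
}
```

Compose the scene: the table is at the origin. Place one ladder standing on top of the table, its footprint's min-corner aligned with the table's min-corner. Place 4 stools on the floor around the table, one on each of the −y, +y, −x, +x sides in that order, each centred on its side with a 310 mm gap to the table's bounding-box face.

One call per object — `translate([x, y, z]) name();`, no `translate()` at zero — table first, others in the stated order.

table();
translate([0, 0, 706]) ladder();
translate([651, -626, 0]) stool();
translate([651, 884, 0]) stool();
translate([-613, 129, 0]) stool();
translate([1915, 129, 0]) stool();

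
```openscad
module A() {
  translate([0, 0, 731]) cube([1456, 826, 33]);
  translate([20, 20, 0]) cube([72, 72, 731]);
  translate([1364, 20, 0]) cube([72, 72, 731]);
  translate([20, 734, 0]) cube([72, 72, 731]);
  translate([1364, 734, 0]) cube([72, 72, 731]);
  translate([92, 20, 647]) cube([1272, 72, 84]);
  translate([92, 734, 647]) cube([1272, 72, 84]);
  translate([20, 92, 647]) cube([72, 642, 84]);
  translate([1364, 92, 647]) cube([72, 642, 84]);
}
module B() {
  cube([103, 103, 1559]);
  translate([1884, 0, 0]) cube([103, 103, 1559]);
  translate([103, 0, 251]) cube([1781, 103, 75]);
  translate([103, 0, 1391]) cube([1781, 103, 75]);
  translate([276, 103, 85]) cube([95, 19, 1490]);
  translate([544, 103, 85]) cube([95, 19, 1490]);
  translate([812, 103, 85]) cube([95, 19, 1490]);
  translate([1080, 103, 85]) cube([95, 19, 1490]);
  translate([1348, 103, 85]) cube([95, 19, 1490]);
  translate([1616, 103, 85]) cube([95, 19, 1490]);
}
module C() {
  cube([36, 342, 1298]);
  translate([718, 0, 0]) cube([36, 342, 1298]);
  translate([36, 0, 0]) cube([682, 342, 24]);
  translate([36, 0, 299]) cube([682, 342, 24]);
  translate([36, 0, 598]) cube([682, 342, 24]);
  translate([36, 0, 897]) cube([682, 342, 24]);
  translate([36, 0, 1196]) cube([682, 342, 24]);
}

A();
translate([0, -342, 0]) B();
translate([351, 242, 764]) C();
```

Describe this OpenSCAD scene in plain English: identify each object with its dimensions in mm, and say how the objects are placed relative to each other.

A is a rectangular dining table. The top is 1456×826×33 mm with its upper surface at z = 764 mm. It stands on four 72×72 mm square legs, each inset 20 mm from the nearest pair of top edges, running from the floor to the underside of the top. Four apron rails, 72 mm thick and 84 mm tall, run between adjacent legs with their top edges flush with the underside of the top and their outer faces flush with the legs' outer faces.

B is a fence section. Two 103×103 mm posts, 1559 mm tall, stand on the floor with a clear span of 1781 mm between their inner faces. Two horizontal rails of 103×75 mm section span the gap between the posts with their undersides at z = 251 mm and z = 1391 mm, flush with the posts' −y face. 6 pickets, each 95 mm wide, 19 mm thick and 1490 mm tall, are fixed to the +y face of the rails with their bottoms at z = 85 mm, evenly spaced across the span with equal gaps (rounded down to the nearest mm) at the −x end and between each pair — any rounding remainder accumulates at the +x end.

C is an open bookshelf. Two side panels, each 36 mm thick, 342 mm deep and 1298 mm tall, stand 754 mm apart (outside-to-outside). Between them sit 5 shelves, each 24 mm thick and 342 mm deep, spanning the full gap between the sides. The bottom shelf rests on the floor (its underside at z = 0) and the clear gap between one shelf's top and the next shelf's underside is 275 mm.

The fence section is on the floor beside the table on its −y side. The bookshelf is on top of the table, centred.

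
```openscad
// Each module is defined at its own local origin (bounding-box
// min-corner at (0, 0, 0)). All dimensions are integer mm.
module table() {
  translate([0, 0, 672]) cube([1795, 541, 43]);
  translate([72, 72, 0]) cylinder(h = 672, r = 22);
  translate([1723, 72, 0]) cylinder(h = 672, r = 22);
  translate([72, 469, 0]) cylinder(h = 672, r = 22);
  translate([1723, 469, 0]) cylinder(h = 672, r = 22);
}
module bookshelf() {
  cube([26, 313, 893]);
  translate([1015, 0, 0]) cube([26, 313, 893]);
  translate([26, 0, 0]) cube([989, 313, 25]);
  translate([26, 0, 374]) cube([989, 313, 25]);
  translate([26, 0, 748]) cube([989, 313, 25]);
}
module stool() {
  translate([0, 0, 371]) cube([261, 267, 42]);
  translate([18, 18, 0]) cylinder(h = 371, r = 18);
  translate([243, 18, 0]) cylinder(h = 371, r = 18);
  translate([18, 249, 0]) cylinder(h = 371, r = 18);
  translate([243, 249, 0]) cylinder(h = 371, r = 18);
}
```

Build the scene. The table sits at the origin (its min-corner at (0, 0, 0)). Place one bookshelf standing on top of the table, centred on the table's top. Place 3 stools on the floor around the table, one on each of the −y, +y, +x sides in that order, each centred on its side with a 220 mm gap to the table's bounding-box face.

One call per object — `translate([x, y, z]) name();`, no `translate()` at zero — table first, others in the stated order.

table();
translate([377, 114, 715]) bookshelf();
translate([767, -487, 0]) stool();
translate([767, 761, 0]) stool();
translate([2015, 137, 0]) stool();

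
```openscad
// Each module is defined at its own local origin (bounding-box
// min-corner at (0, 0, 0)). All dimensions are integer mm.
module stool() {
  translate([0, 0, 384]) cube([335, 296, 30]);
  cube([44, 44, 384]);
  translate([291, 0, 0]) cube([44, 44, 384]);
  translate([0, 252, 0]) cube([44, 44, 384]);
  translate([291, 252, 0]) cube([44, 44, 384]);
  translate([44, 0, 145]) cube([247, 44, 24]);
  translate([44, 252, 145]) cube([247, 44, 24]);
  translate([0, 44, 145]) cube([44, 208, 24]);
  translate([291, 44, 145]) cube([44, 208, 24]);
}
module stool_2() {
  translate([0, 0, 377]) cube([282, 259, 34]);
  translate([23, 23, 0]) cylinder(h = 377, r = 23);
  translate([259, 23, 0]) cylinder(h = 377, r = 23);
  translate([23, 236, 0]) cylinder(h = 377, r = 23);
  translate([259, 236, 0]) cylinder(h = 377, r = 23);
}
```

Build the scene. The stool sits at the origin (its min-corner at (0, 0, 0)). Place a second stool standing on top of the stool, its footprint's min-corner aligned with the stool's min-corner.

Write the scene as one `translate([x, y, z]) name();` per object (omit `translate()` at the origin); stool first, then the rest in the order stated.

stool();
translate([0, 0, 414]) stool_2();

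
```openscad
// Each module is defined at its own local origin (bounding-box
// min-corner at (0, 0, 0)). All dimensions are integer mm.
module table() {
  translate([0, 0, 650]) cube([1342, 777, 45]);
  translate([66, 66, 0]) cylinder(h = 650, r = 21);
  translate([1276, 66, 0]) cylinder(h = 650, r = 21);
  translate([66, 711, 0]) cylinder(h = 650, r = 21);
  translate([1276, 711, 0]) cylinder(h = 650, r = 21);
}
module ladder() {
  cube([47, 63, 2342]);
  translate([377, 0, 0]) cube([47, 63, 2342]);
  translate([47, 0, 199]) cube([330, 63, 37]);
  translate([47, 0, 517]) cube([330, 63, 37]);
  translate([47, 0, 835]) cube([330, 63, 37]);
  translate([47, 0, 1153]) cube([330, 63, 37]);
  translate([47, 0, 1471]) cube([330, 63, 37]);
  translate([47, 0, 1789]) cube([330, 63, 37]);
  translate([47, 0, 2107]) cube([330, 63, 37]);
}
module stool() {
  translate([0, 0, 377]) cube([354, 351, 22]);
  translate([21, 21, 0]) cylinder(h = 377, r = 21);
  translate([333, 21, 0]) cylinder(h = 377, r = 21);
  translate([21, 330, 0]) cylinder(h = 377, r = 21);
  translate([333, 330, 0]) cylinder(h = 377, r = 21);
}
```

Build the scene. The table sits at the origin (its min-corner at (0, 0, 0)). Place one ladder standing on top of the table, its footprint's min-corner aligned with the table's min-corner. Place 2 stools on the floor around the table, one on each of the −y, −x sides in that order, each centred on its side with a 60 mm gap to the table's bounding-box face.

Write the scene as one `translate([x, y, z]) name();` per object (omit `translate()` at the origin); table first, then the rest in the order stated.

table();
translate([0, 0, 695]) ladder();
translate([494, -411, 0]) stool();
translate([-414, 213, 0]) stool();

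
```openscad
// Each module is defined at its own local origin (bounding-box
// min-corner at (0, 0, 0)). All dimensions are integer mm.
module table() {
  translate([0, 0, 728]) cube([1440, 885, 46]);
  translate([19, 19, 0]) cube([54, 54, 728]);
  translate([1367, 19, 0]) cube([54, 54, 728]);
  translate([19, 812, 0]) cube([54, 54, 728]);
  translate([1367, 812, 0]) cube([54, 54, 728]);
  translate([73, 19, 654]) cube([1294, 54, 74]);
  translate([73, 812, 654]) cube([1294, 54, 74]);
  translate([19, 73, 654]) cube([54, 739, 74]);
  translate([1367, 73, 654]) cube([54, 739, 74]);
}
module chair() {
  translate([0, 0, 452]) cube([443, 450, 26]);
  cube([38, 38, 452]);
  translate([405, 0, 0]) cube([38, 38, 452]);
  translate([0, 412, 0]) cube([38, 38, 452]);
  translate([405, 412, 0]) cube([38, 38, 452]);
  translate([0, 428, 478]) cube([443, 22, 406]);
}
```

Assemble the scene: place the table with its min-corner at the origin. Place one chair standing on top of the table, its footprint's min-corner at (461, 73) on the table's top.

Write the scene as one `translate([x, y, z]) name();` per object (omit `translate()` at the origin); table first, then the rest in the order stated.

table();
translate([461, 73, 774]) chair();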